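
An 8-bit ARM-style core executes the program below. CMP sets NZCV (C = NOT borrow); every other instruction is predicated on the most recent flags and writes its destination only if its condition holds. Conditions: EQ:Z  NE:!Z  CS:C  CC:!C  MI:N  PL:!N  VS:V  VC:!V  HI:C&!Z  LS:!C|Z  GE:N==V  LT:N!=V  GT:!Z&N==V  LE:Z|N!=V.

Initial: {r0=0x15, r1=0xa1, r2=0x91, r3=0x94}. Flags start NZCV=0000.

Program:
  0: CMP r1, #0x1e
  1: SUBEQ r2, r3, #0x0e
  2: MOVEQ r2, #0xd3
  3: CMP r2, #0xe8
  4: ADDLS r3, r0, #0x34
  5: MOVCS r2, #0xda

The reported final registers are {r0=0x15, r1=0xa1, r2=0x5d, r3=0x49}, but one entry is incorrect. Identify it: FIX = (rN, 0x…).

0: ✓ CMP  NZCV=1010
1: · SUBEQ
2: · MOVEQ
3: ✓ CMP  NZCV=1000
4: ✓ ADDLS  r3←0x49
5: · MOVCS

FIX = (r2, 0x91)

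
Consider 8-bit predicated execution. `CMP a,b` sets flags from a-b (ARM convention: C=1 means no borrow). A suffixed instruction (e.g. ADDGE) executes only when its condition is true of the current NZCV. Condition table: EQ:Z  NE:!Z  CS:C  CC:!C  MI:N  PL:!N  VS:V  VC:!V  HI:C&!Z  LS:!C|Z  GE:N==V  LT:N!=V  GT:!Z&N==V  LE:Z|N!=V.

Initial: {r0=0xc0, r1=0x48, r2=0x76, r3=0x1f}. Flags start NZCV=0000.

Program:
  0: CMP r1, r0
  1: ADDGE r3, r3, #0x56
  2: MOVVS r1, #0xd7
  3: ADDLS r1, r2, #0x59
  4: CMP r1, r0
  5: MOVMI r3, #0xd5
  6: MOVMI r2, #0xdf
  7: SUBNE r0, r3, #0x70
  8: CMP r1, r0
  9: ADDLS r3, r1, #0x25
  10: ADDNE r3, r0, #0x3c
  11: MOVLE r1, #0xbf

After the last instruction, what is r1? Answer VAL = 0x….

0: ✓ CMP  NZCV=1001
1: ✓ ADDGE  r3←0x75
2: ✓ MOVVS  r1←0xd7
3: ✓ ADDLS  r1←0xcf
4: ✓ CMP  NZCV=0010
5: · MOVMI
6: · MOVMI
7: ✓ SUBNE  r0←0x05
8: ✓ CMP  NZCV=1010
9: · ADDLS
10: ✓ ADDNE  r3←0x41
11: ✓ MOVLE  r1←0xbf

VAL = 0xbf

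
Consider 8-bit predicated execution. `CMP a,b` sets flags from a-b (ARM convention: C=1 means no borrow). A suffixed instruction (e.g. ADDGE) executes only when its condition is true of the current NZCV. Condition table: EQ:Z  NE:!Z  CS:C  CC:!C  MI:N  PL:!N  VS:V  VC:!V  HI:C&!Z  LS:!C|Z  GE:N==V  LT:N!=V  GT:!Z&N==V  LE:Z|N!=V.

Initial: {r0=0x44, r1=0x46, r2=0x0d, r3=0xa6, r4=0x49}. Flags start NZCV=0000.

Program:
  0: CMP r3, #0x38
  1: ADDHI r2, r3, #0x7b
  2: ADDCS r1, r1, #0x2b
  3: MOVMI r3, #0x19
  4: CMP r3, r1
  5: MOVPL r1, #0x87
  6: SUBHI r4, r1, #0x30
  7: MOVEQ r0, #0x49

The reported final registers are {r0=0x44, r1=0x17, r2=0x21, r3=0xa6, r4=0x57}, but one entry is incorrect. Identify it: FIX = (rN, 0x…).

[0] flags=0011 → (cmp)
[1] flags=0011 HI?T → r2=0x21
[2] flags=0011 CS?T → r1=0x71
[3] flags=0011 MI?F → skip
[4] flags=0011 → (cmp)
[5] flags=0011 PL?T → r1=0x87
[6] flags=0011 HI?T → r4=0x57
[7] flags=0011 EQ?F → skip

FIX = (r1, 0x87)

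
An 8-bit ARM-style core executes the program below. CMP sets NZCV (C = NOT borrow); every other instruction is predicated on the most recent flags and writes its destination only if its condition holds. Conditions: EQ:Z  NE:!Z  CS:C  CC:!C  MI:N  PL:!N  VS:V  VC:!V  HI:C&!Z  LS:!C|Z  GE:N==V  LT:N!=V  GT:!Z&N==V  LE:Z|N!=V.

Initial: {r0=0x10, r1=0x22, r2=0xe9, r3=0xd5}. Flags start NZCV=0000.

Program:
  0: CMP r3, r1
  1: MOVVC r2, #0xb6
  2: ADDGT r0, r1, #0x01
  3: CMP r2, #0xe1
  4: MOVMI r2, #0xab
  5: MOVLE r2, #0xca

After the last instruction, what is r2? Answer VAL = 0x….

[0] flags=1010 → (cmp)
[1] flags=1010 VC?T → r2=0xb6
[2] flags=1010 GT?F → skip
[3] flags=1000 → (cmp)
[4] flags=1000 MI?T → r2=0xab
[5] flags=1000 LE?T → r2=0xca

VAL = 0xca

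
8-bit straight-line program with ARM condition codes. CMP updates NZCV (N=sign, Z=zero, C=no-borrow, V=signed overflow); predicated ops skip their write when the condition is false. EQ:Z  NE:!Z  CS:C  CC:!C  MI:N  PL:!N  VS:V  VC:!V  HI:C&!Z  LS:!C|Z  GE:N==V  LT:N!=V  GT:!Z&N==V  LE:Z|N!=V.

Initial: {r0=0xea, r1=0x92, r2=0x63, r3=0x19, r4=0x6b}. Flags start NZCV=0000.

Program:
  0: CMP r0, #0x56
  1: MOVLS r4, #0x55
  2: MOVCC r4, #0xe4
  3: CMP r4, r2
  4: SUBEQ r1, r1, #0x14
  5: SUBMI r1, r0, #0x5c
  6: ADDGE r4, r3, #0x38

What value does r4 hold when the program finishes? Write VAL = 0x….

VAL = 0x51

0: ✓ CMP  NZCV=1010
1: · MOVLS
2: · MOVCC
3: ✓ CMP  NZCV=0010
4: · SUBEQ
5: · SUBMI
6: ✓ ADDGE  r4←0x51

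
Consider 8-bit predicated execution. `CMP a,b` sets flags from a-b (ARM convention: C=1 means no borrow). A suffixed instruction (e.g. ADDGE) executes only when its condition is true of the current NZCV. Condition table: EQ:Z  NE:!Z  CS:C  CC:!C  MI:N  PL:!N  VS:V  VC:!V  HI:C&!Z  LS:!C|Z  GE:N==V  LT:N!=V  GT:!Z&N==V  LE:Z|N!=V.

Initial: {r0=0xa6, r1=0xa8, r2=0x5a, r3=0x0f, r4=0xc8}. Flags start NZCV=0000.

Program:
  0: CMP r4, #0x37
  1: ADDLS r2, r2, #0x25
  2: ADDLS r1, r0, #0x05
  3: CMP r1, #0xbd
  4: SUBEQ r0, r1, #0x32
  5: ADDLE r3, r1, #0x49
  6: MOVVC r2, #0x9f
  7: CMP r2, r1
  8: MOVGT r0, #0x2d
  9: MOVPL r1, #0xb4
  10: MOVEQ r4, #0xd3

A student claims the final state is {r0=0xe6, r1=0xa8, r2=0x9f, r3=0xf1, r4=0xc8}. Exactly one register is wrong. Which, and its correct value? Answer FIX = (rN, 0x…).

FIX = (r0, 0xa6)

0: ✓ CMP  NZCV=1010
1: · ADDLS
2: · ADDLS
3: ✓ CMP  NZCV=1000
4: · SUBEQ
5: ✓ ADDLE  r3←0xf1
6: ✓ MOVVC  r2←0x9f
7: ✓ CMP  NZCV=1000
8: · MOVGT
9: · MOVPL
10: · MOVEQ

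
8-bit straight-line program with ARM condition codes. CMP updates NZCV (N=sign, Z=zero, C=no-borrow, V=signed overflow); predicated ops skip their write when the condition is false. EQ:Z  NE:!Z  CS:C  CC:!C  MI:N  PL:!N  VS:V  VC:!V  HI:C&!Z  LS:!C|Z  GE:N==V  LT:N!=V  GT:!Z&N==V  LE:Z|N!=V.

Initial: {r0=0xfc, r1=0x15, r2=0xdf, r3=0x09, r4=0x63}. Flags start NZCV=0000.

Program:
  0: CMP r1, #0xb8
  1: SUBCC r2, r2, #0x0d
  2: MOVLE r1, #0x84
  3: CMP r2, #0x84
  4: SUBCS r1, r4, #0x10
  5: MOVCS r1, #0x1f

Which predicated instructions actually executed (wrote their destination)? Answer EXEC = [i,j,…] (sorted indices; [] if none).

EXEC = [1,4,5]

[0] flags=0000 → (cmp)
[1] flags=0000 CC?T → r2=0xd2
[2] flags=0000 LE?F → skip
[3] flags=0010 → (cmp)
[4] flags=0010 CS?T → r1=0x53
[5] flags=0010 CS?T → r1=0x1f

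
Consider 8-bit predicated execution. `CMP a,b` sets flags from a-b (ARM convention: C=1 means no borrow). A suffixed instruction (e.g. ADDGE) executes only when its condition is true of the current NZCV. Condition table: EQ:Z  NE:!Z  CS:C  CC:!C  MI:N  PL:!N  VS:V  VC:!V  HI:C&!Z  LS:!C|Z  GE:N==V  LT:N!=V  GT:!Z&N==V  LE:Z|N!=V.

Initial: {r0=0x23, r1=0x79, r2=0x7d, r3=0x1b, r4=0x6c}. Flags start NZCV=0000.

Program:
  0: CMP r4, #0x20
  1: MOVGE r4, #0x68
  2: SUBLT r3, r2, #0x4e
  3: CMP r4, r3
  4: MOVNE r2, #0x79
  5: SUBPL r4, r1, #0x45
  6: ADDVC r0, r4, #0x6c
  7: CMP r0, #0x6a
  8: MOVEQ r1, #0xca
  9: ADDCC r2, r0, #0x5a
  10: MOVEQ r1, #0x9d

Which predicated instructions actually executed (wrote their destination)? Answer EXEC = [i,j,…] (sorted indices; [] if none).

[0] flags=0010 → (cmp)
[1] flags=0010 GE?T → r4=0x68
[2] flags=0010 LT?F → skip
[3] flags=0010 → (cmp)
[4] flags=0010 NE?T → r2=0x79
[5] flags=0010 PL?T → r4=0x34
[6] flags=0010 VC?T → r0=0xa0
[7] flags=0011 → (cmp)
[8] flags=0011 EQ?F → skip
[9] flags=0011 CC?F → skip
[10] flags=0011 EQ?F → skip

EXEC = [1,4,5,6]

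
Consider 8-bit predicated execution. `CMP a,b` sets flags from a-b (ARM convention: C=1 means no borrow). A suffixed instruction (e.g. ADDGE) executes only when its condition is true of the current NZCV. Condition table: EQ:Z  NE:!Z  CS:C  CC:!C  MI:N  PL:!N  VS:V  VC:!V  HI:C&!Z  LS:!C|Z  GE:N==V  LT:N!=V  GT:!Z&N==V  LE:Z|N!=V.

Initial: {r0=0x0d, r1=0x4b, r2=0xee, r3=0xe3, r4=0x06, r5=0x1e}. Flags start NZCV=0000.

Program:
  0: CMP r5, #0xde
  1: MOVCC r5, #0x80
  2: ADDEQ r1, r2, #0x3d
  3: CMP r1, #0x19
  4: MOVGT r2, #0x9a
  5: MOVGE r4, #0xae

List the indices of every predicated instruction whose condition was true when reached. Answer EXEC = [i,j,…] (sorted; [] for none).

EXEC = [1,4,5]

0: ✓ CMP  NZCV=0000
1: ✓ MOVCC  r5←0x80
2: · ADDEQ
3: ✓ CMP  NZCV=0010
4: ✓ MOVGT  r2←0x9a
5: ✓ MOVGE  r4←0xae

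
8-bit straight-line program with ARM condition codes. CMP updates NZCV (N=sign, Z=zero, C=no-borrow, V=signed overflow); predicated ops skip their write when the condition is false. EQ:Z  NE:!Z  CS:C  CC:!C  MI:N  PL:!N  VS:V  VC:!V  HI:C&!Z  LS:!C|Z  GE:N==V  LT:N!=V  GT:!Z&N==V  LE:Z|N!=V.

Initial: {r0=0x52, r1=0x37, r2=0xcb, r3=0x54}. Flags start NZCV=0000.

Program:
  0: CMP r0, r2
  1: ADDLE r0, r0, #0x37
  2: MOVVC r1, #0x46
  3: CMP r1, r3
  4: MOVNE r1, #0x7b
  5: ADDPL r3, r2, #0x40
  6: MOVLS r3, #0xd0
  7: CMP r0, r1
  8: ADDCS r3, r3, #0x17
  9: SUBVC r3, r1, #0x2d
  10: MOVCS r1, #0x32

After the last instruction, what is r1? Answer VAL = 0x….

VAL = 0x7b

0: ✓ CMP  NZCV=1001
1: · ADDLE
2: · MOVVC
3: ✓ CMP  NZCV=1000
4: ✓ MOVNE  r1←0x7b
5: · ADDPL
6: ✓ MOVLS  r3←0xd0
7: ✓ CMP  NZCV=1000
8: · ADDCS
9: ✓ SUBVC  r3←0x4e
10: · MOVCS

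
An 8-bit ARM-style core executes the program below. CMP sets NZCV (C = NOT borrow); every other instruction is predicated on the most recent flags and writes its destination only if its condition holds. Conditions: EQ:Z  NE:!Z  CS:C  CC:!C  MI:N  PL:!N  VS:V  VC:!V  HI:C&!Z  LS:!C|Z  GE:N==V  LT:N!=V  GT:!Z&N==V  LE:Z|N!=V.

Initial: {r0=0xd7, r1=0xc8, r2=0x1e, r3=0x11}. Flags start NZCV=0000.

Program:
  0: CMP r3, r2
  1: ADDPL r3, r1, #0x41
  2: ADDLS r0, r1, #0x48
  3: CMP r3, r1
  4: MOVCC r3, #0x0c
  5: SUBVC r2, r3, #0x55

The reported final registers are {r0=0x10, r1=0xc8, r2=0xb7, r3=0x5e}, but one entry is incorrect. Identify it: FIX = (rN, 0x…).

FIX = (r3, 0x0c)

[0] flags=1000 → (cmp)
[1] flags=1000 PL?F → skip
[2] flags=1000 LS?T → r0=0x10
[3] flags=0000 → (cmp)
[4] flags=0000 CC?T → r3=0x0c
[5] flags=0000 VC?T → r2=0xb7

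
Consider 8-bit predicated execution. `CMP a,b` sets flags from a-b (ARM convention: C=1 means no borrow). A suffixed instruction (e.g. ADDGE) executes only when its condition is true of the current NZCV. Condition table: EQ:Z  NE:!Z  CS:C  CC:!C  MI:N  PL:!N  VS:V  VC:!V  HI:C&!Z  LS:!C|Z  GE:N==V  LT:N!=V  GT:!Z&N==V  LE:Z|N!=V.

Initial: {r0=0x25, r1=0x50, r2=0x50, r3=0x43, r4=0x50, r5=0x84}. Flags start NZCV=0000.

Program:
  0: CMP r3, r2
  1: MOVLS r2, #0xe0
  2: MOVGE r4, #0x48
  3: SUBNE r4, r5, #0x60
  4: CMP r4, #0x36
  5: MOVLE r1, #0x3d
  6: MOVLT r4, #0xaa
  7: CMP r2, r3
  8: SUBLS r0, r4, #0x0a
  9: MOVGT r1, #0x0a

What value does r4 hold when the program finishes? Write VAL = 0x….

0: ✓ CMP  NZCV=1000
1: ✓ MOVLS  r2←0xe0
2: · MOVGE
3: ✓ SUBNE  r4←0x24
4: ✓ CMP  NZCV=1000
5: ✓ MOVLE  r1←0x3d
6: ✓ MOVLT  r4←0xaa
7: ✓ CMP  NZCV=1010
8: · SUBLS
9: · MOVGT

VAL = 0xaa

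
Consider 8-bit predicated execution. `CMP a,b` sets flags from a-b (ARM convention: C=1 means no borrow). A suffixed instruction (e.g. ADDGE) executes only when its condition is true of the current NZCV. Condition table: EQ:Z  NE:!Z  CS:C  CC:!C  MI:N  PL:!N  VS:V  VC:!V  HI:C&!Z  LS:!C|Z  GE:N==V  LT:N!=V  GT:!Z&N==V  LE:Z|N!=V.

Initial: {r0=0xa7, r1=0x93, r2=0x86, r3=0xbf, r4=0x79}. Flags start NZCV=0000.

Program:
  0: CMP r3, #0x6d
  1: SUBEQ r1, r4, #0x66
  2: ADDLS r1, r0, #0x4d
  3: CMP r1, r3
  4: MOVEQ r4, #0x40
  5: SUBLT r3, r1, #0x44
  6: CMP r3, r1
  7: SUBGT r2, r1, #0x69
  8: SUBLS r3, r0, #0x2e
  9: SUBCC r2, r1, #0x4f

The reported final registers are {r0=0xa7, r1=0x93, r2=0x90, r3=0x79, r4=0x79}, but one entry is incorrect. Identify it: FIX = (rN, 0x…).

FIX = (r2, 0x44)

0: ✓ CMP  NZCV=0011
1: · SUBEQ
2: · ADDLS
3: ✓ CMP  NZCV=1000
4: · MOVEQ
5: ✓ SUBLT  r3←0x4f
6: ✓ CMP  NZCV=1001
7: ✓ SUBGT  r2←0x2a
8: ✓ SUBLS  r3←0x79
9: ✓ SUBCC  r2←0x44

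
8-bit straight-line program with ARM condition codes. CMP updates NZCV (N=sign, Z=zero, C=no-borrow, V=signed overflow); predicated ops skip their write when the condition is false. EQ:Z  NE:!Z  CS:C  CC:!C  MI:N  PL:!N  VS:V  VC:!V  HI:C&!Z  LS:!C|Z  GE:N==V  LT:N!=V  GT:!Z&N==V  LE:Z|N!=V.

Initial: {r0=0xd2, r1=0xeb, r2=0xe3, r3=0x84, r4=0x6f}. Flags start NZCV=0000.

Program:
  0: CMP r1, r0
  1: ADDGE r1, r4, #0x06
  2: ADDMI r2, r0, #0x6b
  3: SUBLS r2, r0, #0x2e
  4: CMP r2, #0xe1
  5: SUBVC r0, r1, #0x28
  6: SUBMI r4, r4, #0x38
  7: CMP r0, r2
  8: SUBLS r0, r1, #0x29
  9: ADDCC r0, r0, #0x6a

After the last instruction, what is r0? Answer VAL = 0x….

VAL = 0xb6

0: ✓ CMP  NZCV=0010
1: ✓ ADDGE  r1←0x75
2: · ADDMI
3: · SUBLS
4: ✓ CMP  NZCV=0010
5: ✓ SUBVC  r0←0x4d
6: · SUBMI
7: ✓ CMP  NZCV=0000
8: ✓ SUBLS  r0←0x4c
9: ✓ ADDCC  r0←0xb6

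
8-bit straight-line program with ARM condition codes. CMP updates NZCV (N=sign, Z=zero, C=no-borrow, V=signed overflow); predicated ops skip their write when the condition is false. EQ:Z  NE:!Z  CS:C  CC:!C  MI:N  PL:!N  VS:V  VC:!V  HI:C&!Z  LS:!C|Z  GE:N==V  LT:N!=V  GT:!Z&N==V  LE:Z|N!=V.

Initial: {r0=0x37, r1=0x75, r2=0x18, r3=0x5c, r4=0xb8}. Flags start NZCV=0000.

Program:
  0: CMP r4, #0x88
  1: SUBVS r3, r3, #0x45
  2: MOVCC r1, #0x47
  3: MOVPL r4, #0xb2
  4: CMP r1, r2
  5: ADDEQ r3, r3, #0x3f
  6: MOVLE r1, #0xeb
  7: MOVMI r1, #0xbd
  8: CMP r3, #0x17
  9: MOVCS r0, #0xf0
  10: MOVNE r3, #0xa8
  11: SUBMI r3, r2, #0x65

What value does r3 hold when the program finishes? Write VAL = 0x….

VAL = 0xa8

0: ✓ CMP  NZCV=0010
1: · SUBVS
2: · MOVCC
3: ✓ MOVPL  r4←0xb2
4: ✓ CMP  NZCV=0010
5: · ADDEQ
6: · MOVLE
7: · MOVMI
8: ✓ CMP  NZCV=0010
9: ✓ MOVCS  r0←0xf0
10: ✓ MOVNE  r3←0xa8
11: · SUBMI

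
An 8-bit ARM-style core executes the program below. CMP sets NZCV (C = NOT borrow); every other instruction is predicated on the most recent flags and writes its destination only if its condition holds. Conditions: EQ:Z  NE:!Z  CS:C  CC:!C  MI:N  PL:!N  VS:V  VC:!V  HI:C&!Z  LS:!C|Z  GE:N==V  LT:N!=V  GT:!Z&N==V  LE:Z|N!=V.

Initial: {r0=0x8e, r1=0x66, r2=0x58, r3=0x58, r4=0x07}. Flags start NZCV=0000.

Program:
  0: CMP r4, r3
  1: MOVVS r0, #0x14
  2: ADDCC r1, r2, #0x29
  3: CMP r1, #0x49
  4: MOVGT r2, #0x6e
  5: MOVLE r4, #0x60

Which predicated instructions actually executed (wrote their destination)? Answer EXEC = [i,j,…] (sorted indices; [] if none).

EXEC = [2,5]

0: ✓ CMP  NZCV=1000
1: · MOVVS
2: ✓ ADDCC  r1←0x81
3: ✓ CMP  NZCV=0011
4: · MOVGT
5: ✓ MOVLE  r4←0x60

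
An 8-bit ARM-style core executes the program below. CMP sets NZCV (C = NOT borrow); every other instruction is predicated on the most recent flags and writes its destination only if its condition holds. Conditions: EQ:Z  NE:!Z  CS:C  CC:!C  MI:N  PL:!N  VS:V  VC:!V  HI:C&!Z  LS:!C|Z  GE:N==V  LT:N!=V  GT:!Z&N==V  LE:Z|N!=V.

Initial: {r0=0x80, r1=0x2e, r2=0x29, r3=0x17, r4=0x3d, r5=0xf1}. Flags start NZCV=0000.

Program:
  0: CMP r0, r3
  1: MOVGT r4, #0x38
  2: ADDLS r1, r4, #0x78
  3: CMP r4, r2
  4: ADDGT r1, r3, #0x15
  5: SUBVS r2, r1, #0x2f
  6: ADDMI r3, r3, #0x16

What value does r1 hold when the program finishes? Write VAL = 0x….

[0] flags=0011 → (cmp)
[1] flags=0011 GT?F → skip
[2] flags=0011 LS?F → skip
[3] flags=0010 → (cmp)
[4] flags=0010 GT?T → r1=0x2c
[5] flags=0010 VS?F → skip
[6] flags=0010 MI?F → skip

VAL = 0x2c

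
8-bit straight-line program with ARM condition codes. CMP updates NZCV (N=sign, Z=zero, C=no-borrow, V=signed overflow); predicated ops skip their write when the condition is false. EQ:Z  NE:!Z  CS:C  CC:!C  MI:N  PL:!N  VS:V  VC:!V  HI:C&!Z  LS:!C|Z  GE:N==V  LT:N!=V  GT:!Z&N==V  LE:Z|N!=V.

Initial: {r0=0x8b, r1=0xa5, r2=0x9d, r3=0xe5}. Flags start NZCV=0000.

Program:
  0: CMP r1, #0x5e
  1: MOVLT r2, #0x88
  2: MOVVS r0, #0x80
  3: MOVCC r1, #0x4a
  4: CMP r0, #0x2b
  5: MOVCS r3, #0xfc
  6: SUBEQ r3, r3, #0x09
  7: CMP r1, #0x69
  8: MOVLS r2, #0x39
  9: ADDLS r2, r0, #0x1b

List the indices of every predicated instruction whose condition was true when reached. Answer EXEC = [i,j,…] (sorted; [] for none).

[0] flags=0011 → (cmp)
[1] flags=0011 LT?T → r2=0x88
[2] flags=0011 VS?T → r0=0x80
[3] flags=0011 CC?F → skip
[4] flags=0011 → (cmp)
[5] flags=0011 CS?T → r3=0xfc
[6] flags=0011 EQ?F → skip
[7] flags=0011 → (cmp)
[8] flags=0011 LS?F → skip
[9] flags=0011 LS?F → skip

EXEC = [1,2,5]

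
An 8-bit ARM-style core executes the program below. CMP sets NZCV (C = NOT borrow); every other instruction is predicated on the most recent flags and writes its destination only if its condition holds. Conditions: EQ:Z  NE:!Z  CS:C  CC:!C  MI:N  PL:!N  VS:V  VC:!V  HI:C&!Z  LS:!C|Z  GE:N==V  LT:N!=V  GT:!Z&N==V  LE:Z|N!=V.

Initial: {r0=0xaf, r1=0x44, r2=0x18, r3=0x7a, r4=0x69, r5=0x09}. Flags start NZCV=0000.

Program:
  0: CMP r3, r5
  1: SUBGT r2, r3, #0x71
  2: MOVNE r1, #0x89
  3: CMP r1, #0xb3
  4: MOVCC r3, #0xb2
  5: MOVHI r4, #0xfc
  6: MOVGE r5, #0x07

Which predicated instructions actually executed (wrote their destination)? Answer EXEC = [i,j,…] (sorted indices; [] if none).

EXEC = [1,2,4]

[0] flags=0010 → (cmp)
[1] flags=0010 GT?T → r2=0x09
[2] flags=0010 NE?T → r1=0x89
[3] flags=1000 → (cmp)
[4] flags=1000 CC?T → r3=0xb2
[5] flags=1000 HI?F → skip
[6] flags=1000 GE?F → skip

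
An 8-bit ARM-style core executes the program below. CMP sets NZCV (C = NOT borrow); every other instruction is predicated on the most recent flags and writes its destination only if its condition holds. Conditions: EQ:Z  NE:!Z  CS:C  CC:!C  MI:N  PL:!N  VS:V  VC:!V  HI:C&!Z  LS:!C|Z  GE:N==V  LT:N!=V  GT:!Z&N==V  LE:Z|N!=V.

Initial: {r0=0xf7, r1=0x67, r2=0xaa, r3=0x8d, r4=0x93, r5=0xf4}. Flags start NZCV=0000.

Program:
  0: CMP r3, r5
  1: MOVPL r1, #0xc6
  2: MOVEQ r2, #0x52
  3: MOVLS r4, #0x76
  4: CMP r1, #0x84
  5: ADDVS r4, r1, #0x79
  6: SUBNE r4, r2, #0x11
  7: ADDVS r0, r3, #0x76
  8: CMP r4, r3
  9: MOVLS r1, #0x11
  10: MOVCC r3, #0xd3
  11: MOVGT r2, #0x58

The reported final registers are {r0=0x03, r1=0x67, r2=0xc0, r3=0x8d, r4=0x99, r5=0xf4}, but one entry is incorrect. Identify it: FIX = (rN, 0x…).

0: ✓ CMP  NZCV=1000
1: · MOVPL
2: · MOVEQ
3: ✓ MOVLS  r4←0x76
4: ✓ CMP  NZCV=1001
5: ✓ ADDVS  r4←0xe0
6: ✓ SUBNE  r4←0x99
7: ✓ ADDVS  r0←0x03
8: ✓ CMP  NZCV=0010
9: · MOVLS
10: · MOVCC
11: ✓ MOVGT  r2←0x58

FIX = (r2, 0x58)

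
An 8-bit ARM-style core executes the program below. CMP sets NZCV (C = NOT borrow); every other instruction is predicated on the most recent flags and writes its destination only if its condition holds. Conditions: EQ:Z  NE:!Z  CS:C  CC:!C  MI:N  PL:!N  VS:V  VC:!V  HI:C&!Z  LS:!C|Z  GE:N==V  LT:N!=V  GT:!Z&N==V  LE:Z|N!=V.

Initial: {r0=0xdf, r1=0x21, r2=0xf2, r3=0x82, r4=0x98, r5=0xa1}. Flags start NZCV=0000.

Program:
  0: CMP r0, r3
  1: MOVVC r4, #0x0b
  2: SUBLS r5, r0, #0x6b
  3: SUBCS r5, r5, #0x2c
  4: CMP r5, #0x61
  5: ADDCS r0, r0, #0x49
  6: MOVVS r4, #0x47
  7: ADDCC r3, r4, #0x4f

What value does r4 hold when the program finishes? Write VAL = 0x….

[0] flags=0010 → (cmp)
[1] flags=0010 VC?T → r4=0x0b
[2] flags=0010 LS?F → skip
[3] flags=0010 CS?T → r5=0x75
[4] flags=0010 → (cmp)
[5] flags=0010 CS?T → r0=0x28
[6] flags=0010 VS?F → skip
[7] flags=0010 CC?F → skip

VAL = 0x0b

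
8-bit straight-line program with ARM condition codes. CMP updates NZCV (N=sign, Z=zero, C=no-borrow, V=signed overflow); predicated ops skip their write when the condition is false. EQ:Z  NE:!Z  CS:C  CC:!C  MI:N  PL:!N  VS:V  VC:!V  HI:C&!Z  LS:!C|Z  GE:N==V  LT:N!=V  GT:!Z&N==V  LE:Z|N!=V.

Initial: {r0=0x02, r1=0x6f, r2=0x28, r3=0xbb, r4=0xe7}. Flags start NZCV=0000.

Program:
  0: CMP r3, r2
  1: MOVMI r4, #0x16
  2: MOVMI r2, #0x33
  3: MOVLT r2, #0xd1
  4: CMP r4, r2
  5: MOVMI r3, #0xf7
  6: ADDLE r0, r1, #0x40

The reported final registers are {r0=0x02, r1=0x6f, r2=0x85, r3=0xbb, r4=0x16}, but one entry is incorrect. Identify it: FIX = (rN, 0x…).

FIX = (r2, 0xd1)

[0] flags=1010 → (cmp)
[1] flags=1010 MI?T → r4=0x16
[2] flags=1010 MI?T → r2=0x33
[3] flags=1010 LT?T → r2=0xd1
[4] flags=0000 → (cmp)
[5] flags=0000 MI?F → skip
[6] flags=0000 LE?F → skip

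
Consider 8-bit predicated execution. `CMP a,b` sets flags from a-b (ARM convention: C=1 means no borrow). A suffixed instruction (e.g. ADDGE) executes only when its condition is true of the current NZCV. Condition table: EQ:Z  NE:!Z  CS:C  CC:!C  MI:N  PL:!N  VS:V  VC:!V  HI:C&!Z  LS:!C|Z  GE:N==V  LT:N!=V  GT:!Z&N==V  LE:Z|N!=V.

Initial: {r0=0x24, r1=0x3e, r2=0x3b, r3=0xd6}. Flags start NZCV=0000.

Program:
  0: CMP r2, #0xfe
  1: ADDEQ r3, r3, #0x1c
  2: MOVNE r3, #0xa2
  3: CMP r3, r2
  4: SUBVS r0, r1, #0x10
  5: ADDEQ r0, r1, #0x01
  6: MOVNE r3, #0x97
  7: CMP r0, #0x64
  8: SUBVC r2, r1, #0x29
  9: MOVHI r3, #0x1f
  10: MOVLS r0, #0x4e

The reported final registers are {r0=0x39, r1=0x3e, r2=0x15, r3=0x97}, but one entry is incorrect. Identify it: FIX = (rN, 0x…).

0: ✓ CMP  NZCV=0000
1: · ADDEQ
2: ✓ MOVNE  r3←0xa2
3: ✓ CMP  NZCV=0011
4: ✓ SUBVS  r0←0x2e
5: · ADDEQ
6: ✓ MOVNE  r3←0x97
7: ✓ CMP  NZCV=1000
8: ✓ SUBVC  r2←0x15
9: · MOVHI
10: ✓ MOVLS  r0←0x4e

FIX = (r0, 0x4e)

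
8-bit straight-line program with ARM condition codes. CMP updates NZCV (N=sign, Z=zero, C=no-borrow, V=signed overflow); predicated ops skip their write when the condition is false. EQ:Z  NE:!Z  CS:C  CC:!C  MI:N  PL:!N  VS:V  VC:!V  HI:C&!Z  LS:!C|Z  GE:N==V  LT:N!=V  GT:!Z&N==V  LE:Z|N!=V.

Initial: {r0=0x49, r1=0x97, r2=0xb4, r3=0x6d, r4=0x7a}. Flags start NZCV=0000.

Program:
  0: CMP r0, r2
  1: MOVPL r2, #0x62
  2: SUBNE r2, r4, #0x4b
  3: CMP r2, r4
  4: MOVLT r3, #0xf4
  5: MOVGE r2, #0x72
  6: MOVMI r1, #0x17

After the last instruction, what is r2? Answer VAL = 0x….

[0] flags=1001 → (cmp)
[1] flags=1001 PL?F → skip
[2] flags=1001 NE?T → r2=0x2f
[3] flags=1000 → (cmp)
[4] flags=1000 LT?T → r3=0xf4
[5] flags=1000 GE?F → skip
[6] flags=1000 MI?T → r1=0x17

VAL = 0x2f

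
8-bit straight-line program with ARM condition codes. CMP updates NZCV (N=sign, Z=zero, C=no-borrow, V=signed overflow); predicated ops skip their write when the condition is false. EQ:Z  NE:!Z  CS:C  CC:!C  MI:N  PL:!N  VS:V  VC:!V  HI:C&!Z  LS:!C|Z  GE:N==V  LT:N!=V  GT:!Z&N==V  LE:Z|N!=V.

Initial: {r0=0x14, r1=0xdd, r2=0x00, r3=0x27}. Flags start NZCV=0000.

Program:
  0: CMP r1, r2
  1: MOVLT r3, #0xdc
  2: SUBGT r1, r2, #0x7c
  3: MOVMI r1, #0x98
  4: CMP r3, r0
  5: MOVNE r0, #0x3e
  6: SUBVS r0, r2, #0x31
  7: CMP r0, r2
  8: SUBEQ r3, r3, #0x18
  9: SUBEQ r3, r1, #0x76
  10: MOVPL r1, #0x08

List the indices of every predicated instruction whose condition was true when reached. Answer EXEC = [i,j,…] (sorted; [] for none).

[0] flags=1010 → (cmp)
[1] flags=1010 LT?T → r3=0xdc
[2] flags=1010 GT?F → skip
[3] flags=1010 MI?T → r1=0x98
[4] flags=1010 → (cmp)
[5] flags=1010 NE?T → r0=0x3e
[6] flags=1010 VS?F → skip
[7] flags=0010 → (cmp)
[8] flags=0010 EQ?F → skip
[9] flags=0010 EQ?F → skip
[10] flags=0010 PL?T → r1=0x08

EXEC = [1,3,5,10]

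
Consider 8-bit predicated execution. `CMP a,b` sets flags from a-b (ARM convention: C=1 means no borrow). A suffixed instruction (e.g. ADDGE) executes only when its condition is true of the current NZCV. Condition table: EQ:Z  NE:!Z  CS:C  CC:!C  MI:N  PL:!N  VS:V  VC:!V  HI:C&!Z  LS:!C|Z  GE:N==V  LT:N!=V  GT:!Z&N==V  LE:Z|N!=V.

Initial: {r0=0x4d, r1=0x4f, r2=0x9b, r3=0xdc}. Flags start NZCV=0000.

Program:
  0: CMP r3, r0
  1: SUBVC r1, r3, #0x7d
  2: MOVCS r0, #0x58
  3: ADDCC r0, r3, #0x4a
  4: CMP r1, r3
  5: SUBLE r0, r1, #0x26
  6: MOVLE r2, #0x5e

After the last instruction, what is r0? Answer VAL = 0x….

VAL = 0x58

0: ✓ CMP  NZCV=1010
1: ✓ SUBVC  r1←0x5f
2: ✓ MOVCS  r0←0x58
3: · ADDCC
4: ✓ CMP  NZCV=1001
5: · SUBLE
6: · MOVLE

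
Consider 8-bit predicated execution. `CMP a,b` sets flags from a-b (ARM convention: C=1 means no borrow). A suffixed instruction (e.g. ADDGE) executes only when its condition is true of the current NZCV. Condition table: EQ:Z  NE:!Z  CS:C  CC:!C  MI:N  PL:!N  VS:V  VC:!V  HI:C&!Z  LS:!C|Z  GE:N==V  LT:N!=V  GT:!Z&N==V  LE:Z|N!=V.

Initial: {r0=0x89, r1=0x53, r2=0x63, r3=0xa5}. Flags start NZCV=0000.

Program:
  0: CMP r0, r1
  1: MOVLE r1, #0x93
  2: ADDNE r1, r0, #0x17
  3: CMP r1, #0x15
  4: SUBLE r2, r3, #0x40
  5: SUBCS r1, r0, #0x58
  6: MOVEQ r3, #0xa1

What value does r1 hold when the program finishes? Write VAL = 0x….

VAL = 0x31

0: ✓ CMP  NZCV=0011
1: ✓ MOVLE  r1←0x93
2: ✓ ADDNE  r1←0xa0
3: ✓ CMP  NZCV=1010
4: ✓ SUBLE  r2←0x65
5: ✓ SUBCS  r1←0x31
6: · MOVEQ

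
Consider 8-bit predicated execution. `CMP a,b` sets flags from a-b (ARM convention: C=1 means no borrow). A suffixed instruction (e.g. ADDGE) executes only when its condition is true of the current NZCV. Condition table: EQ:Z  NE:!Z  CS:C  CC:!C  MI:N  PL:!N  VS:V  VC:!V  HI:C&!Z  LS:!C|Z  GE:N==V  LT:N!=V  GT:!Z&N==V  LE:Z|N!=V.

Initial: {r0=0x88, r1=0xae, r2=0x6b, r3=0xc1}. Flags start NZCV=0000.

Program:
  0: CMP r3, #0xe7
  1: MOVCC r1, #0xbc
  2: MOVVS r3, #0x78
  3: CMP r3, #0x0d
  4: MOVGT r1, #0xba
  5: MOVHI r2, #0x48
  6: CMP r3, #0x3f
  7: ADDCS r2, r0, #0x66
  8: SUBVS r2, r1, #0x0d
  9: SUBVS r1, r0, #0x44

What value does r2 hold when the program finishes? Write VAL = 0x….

[0] flags=1000 → (cmp)
[1] flags=1000 CC?T → r1=0xbc
[2] flags=1000 VS?F → skip
[3] flags=1010 → (cmp)
[4] flags=1010 GT?F → skip
[5] flags=1010 HI?T → r2=0x48
[6] flags=1010 → (cmp)
[7] flags=1010 CS?T → r2=0xee
[8] flags=1010 VS?F → skip
[9] flags=1010 VS?F → skip

VAL = 0xee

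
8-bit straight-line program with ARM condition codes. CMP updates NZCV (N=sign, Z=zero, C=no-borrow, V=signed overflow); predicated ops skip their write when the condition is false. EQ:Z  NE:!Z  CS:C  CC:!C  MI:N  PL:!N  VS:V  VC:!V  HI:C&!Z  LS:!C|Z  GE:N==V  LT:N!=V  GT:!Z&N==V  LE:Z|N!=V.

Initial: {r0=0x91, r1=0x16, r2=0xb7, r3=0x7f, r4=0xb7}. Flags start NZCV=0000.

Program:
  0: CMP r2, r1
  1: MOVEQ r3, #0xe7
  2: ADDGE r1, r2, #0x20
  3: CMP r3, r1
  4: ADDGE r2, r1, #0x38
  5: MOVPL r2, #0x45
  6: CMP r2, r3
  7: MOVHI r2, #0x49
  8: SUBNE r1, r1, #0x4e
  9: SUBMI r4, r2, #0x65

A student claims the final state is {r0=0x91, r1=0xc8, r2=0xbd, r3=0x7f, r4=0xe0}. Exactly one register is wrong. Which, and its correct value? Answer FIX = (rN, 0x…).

0: ✓ CMP  NZCV=1010
1: · MOVEQ
2: · ADDGE
3: ✓ CMP  NZCV=0010
4: ✓ ADDGE  r2←0x4e
5: ✓ MOVPL  r2←0x45
6: ✓ CMP  NZCV=1000
7: · MOVHI
8: ✓ SUBNE  r1←0xc8
9: ✓ SUBMI  r4←0xe0

FIX = (r2, 0x45)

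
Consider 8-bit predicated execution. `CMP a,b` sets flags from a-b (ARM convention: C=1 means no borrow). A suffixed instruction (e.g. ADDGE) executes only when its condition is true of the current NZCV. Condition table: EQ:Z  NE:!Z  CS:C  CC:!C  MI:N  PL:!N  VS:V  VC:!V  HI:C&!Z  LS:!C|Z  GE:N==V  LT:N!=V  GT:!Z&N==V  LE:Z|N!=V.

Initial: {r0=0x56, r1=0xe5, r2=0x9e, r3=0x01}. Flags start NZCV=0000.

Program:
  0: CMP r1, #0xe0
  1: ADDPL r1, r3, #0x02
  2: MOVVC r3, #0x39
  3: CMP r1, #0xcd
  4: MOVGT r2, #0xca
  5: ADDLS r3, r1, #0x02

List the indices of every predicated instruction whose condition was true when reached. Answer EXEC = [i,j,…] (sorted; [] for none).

EXEC = [1,2,4,5]

[0] flags=0010 → (cmp)
[1] flags=0010 PL?T → r1=0x03
[2] flags=0010 VC?T → r3=0x39
[3] flags=0000 → (cmp)
[4] flags=0000 GT?T → r2=0xca
[5] flags=0000 LS?T → r3=0x05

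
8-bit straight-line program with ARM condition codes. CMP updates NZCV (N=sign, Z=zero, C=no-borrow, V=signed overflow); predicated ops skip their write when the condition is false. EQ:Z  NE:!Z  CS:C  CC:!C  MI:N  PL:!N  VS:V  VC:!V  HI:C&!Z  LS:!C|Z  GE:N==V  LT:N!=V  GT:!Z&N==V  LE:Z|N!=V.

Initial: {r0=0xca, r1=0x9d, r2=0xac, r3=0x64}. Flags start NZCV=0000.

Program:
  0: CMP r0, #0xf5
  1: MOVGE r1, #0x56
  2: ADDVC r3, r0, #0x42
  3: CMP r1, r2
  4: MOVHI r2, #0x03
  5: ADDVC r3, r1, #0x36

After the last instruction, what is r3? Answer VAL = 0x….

[0] flags=1000 → (cmp)
[1] flags=1000 GE?F → skip
[2] flags=1000 VC?T → r3=0x0c
[3] flags=1000 → (cmp)
[4] flags=1000 HI?F → skip
[5] flags=1000 VC?T → r3=0xd3

VAL = 0xd3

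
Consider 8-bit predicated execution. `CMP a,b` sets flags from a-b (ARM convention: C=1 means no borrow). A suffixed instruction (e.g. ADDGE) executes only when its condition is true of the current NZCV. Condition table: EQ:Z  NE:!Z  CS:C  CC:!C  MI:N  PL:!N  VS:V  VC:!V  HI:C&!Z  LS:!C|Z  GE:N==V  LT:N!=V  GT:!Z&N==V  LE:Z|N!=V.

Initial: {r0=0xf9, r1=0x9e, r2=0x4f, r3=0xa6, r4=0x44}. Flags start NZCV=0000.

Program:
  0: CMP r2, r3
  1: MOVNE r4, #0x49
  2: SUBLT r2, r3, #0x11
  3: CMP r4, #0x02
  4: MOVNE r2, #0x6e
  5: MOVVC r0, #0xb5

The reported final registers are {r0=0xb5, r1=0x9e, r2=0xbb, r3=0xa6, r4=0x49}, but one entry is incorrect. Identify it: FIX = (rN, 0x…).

0: ✓ CMP  NZCV=1001
1: ✓ MOVNE  r4←0x49
2: · SUBLT
3: ✓ CMP  NZCV=0010
4: ✓ MOVNE  r2←0x6e
5: ✓ MOVVC  r0←0xb5

FIX = (r2, 0x6e)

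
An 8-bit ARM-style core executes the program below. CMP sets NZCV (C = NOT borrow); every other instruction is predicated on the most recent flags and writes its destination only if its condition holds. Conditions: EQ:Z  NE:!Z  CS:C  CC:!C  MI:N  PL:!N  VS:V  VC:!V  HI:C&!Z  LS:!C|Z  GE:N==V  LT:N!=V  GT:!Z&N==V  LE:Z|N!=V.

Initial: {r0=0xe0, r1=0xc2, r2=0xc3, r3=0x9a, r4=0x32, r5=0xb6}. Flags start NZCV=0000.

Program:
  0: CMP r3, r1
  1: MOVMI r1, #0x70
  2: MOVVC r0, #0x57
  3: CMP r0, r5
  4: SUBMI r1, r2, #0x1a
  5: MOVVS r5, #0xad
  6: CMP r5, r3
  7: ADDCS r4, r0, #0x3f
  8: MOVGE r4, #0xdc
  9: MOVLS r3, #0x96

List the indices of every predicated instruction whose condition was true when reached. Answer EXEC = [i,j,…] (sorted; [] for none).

EXEC = [1,2,4,5,7,8]

0: ✓ CMP  NZCV=1000
1: ✓ MOVMI  r1←0x70
2: ✓ MOVVC  r0←0x57
3: ✓ CMP  NZCV=1001
4: ✓ SUBMI  r1←0xa9
5: ✓ MOVVS  r5←0xad
6: ✓ CMP  NZCV=0010
7: ✓ ADDCS  r4←0x96
8: ✓ MOVGE  r4←0xdc
9: · MOVLS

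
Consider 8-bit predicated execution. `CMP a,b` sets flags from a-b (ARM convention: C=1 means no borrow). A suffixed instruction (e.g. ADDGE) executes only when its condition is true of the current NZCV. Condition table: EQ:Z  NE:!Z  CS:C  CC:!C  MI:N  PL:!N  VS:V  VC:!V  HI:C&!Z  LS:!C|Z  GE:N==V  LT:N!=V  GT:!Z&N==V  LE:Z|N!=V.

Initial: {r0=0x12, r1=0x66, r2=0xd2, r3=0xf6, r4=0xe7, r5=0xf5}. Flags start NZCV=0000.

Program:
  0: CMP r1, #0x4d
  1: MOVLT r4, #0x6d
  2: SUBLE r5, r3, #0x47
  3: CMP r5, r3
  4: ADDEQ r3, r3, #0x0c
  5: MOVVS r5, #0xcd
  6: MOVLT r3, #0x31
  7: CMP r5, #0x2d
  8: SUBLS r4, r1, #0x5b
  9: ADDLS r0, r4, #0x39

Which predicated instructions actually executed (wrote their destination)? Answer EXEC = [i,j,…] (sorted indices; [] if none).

[0] flags=0010 → (cmp)
[1] flags=0010 LT?F → skip
[2] flags=0010 LE?F → skip
[3] flags=1000 → (cmp)
[4] flags=1000 EQ?F → skip
[5] flags=1000 VS?F → skip
[6] flags=1000 LT?T → r3=0x31
[7] flags=1010 → (cmp)
[8] flags=1010 LS?F → skip
[9] flags=1010 LS?F → skip

EXEC = [6]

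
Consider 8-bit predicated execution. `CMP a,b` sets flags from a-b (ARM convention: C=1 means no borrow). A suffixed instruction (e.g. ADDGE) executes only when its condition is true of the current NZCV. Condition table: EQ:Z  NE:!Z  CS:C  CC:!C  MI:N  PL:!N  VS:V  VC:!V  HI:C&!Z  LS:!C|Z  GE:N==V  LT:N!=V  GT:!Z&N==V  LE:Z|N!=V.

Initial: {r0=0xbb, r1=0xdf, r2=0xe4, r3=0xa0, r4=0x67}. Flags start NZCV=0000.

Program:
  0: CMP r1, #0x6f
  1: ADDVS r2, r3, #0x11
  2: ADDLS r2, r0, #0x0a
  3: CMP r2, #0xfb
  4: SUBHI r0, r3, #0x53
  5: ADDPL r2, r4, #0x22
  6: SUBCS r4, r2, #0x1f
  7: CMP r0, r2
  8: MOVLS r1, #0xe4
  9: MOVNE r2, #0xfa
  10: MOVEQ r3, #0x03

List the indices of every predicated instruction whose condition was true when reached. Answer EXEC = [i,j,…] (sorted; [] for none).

[0] flags=0011 → (cmp)
[1] flags=0011 VS?T → r2=0xb1
[2] flags=0011 LS?F → skip
[3] flags=1000 → (cmp)
[4] flags=1000 HI?F → skip
[5] flags=1000 PL?F → skip
[6] flags=1000 CS?F → skip
[7] flags=0010 → (cmp)
[8] flags=0010 LS?F → skip
[9] flags=0010 NE?T → r2=0xfa
[10] flags=0010 EQ?F → skip

EXEC = [1,9]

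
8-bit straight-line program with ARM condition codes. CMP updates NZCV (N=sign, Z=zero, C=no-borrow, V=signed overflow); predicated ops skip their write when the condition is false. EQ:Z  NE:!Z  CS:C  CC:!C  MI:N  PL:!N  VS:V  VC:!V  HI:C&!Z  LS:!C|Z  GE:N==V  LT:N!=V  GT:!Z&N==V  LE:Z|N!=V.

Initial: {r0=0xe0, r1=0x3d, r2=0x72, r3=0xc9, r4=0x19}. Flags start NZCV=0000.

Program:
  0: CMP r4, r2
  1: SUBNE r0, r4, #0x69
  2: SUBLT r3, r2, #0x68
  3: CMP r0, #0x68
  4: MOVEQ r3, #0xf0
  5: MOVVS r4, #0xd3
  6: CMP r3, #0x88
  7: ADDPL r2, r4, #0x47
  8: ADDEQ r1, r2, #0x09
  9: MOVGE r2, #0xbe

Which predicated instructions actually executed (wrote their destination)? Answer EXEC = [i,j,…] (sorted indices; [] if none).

[0] flags=1000 → (cmp)
[1] flags=1000 NE?T → r0=0xb0
[2] flags=1000 LT?T → r3=0x0a
[3] flags=0011 → (cmp)
[4] flags=0011 EQ?F → skip
[5] flags=0011 VS?T → r4=0xd3
[6] flags=1001 → (cmp)
[7] flags=1001 PL?F → skip
[8] flags=1001 EQ?F → skip
[9] flags=1001 GE?T → r2=0xbe

EXEC = [1,2,5,9]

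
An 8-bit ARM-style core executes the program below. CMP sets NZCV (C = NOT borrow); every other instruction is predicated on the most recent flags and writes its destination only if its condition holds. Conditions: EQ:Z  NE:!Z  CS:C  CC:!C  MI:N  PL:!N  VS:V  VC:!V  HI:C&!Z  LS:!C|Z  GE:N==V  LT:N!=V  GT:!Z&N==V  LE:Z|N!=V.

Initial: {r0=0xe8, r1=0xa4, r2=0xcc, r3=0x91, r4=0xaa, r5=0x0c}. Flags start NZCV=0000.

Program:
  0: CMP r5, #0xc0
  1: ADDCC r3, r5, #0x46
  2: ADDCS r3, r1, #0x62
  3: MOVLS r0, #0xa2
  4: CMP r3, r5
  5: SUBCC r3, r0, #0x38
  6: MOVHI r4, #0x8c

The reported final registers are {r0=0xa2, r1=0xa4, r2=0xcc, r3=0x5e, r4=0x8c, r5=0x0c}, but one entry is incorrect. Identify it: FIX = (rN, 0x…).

FIX = (r3, 0x52)

[0] flags=0000 → (cmp)
[1] flags=0000 CC?T → r3=0x52
[2] flags=0000 CS?F → skip
[3] flags=0000 LS?T → r0=0xa2
[4] flags=0010 → (cmp)
[5] flags=0010 CC?F → skip
[6] flags=0010 HI?T → r4=0x8c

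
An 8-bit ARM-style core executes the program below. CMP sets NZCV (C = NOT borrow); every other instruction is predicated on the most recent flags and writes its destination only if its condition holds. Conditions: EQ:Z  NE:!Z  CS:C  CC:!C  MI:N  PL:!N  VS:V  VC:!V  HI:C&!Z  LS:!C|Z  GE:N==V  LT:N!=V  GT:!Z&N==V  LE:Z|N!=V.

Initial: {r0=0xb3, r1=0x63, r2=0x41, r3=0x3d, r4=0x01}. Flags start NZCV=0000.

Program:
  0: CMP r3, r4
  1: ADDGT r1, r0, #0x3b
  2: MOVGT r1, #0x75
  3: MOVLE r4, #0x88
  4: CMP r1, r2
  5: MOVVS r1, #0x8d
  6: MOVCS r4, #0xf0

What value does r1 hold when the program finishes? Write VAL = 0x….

0: ✓ CMP  NZCV=0010
1: ✓ ADDGT  r1←0xee
2: ✓ MOVGT  r1←0x75
3: · MOVLE
4: ✓ CMP  NZCV=0010
5: · MOVVS
6: ✓ MOVCS  r4←0xf0

VAL = 0x75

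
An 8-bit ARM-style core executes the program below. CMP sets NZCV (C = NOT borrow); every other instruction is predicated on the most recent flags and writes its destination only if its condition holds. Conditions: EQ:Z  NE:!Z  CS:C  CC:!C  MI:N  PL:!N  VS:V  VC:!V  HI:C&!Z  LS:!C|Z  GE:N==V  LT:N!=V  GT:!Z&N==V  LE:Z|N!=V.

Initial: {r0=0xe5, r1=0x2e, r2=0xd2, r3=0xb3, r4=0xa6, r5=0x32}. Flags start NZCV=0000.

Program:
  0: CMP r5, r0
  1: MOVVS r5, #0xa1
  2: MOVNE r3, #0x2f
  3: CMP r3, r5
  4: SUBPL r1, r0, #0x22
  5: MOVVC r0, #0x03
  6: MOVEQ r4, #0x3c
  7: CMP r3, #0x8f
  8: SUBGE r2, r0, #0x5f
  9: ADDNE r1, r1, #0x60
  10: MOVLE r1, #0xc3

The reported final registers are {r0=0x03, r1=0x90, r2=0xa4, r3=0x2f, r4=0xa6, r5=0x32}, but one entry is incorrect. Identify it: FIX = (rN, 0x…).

FIX = (r1, 0x8e)

[0] flags=0000 → (cmp)
[1] flags=0000 VS?F → skip
[2] flags=0000 NE?T → r3=0x2f
[3] flags=1000 → (cmp)
[4] flags=1000 PL?F → skip
[5] flags=1000 VC?T → r0=0x03
[6] flags=1000 EQ?F → skip
[7] flags=1001 → (cmp)
[8] flags=1001 GE?T → r2=0xa4
[9] flags=1001 NE?T → r1=0x8e
[10] flags=1001 LE?F → skip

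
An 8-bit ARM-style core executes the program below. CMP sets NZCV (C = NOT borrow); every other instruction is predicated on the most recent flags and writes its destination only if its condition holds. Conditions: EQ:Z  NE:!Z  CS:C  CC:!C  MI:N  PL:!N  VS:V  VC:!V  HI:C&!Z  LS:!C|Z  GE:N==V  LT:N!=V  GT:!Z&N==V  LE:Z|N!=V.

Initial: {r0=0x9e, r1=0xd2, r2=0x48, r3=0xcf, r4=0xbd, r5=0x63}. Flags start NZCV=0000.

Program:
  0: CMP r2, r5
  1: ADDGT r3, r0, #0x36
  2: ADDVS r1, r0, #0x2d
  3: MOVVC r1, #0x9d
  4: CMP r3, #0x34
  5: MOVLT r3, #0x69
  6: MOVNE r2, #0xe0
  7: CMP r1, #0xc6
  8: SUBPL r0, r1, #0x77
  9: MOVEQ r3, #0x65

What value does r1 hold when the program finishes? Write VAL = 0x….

0: ✓ CMP  NZCV=1000
1: · ADDGT
2: · ADDVS
3: ✓ MOVVC  r1←0x9d
4: ✓ CMP  NZCV=1010
5: ✓ MOVLT  r3←0x69
6: ✓ MOVNE  r2←0xe0
7: ✓ CMP  NZCV=1000
8: · SUBPL
9: · MOVEQ

VAL = 0x9d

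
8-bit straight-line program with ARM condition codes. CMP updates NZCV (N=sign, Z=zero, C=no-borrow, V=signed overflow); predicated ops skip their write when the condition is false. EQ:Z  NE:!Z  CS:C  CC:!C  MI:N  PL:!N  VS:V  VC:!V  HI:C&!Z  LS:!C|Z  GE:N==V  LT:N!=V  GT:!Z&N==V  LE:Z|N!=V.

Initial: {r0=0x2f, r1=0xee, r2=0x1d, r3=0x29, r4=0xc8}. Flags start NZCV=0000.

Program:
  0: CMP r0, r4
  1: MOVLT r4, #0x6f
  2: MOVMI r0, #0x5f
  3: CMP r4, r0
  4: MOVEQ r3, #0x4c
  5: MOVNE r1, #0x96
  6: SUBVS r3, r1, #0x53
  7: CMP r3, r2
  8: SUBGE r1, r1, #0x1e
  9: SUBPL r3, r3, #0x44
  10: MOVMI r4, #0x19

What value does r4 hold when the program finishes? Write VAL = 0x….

VAL = 0xc8

0: ✓ CMP  NZCV=0000
1: · MOVLT
2: · MOVMI
3: ✓ CMP  NZCV=1010
4: · MOVEQ
5: ✓ MOVNE  r1←0x96
6: · SUBVS
7: ✓ CMP  NZCV=0010
8: ✓ SUBGE  r1←0x78
9: ✓ SUBPL  r3←0xe5
10: · MOVMI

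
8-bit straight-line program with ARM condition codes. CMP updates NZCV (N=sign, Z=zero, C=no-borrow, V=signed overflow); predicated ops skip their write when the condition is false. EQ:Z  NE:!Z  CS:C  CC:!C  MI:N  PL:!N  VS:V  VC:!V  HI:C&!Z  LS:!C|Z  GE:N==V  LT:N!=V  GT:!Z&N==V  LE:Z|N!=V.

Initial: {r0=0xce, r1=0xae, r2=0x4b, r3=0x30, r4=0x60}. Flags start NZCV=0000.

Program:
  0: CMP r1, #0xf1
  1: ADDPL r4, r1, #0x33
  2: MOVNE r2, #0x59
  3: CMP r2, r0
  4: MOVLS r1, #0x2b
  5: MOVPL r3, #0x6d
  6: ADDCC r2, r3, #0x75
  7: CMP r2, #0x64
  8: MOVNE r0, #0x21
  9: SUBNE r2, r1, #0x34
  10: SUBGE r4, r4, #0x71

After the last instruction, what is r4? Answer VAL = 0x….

[0] flags=1000 → (cmp)
[1] flags=1000 PL?F → skip
[2] flags=1000 NE?T → r2=0x59
[3] flags=1001 → (cmp)
[4] flags=1001 LS?T → r1=0x2b
[5] flags=1001 PL?F → skip
[6] flags=1001 CC?T → r2=0xa5
[7] flags=0011 → (cmp)
[8] flags=0011 NE?T → r0=0x21
[9] flags=0011 NE?T → r2=0xf7
[10] flags=0011 GE?F → skip

VAL = 0x60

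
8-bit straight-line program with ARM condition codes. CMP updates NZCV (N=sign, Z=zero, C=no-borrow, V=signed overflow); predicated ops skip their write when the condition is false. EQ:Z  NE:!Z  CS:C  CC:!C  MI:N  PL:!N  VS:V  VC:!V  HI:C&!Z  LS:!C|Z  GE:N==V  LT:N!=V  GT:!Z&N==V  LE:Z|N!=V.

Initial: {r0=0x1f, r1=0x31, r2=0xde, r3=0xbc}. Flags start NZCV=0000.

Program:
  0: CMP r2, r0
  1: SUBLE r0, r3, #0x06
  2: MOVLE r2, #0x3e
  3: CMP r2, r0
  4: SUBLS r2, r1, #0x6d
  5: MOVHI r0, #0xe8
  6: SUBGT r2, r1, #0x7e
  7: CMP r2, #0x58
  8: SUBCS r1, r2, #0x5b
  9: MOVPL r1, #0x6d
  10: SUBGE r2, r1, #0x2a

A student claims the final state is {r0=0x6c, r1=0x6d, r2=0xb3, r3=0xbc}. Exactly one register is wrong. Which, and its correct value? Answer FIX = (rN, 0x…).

FIX = (r0, 0xb6)

[0] flags=1010 → (cmp)
[1] flags=1010 LE?T → r0=0xb6
[2] flags=1010 LE?T → r2=0x3e
[3] flags=1001 → (cmp)
[4] flags=1001 LS?T → r2=0xc4
[5] flags=1001 HI?F → skip
[6] flags=1001 GT?T → r2=0xb3
[7] flags=0011 → (cmp)
[8] flags=0011 CS?T → r1=0x58
[9] flags=0011 PL?T → r1=0x6d
[10] flags=0011 GE?F → skip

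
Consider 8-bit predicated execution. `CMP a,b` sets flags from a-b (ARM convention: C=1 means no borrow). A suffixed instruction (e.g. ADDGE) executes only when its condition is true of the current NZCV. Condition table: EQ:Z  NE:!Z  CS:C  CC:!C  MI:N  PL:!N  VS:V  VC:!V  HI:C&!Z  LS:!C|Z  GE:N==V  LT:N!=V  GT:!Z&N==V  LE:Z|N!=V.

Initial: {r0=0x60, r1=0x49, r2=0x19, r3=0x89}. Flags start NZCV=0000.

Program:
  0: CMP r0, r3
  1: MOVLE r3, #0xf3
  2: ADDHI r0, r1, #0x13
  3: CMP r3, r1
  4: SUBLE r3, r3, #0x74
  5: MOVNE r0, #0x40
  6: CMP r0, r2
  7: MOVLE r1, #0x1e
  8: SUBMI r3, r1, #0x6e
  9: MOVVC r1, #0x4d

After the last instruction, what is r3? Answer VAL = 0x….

[0] flags=1001 → (cmp)
[1] flags=1001 LE?F → skip
[2] flags=1001 HI?F → skip
[3] flags=0011 → (cmp)
[4] flags=0011 LE?T → r3=0x15
[5] flags=0011 NE?T → r0=0x40
[6] flags=0010 → (cmp)
[7] flags=0010 LE?F → skip
[8] flags=0010 MI?F → skip
[9] flags=0010 VC?T → r1=0x4d

VAL = 0x15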